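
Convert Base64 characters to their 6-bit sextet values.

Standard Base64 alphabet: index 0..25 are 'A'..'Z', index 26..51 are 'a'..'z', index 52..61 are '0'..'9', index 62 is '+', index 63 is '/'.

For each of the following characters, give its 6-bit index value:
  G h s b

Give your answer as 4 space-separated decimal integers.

'G': A..Z range, ord('G') − ord('A') = 6
'h': a..z range, 26 + ord('h') − ord('a') = 33
's': a..z range, 26 + ord('s') − ord('a') = 44
'b': a..z range, 26 + ord('b') − ord('a') = 27

Answer: 6 33 44 27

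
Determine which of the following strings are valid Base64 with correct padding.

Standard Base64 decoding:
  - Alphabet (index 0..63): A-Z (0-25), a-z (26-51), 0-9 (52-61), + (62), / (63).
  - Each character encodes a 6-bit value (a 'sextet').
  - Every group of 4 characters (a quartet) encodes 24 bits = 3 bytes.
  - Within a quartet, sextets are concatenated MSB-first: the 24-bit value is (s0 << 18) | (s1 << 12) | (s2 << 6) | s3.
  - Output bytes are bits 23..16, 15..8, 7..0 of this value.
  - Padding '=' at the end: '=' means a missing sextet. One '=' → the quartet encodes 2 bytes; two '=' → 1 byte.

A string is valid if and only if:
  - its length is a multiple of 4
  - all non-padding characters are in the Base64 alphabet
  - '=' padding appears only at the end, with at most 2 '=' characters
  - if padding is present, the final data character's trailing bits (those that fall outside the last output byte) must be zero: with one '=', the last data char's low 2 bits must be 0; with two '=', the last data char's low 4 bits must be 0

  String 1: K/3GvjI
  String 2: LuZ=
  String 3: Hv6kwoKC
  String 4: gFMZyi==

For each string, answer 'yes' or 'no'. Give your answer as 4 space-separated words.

Answer: no no yes no

Derivation:
String 1: 'K/3GvjI' → invalid (len=7 not mult of 4)
String 2: 'LuZ=' → invalid (bad trailing bits)
String 3: 'Hv6kwoKC' → valid
String 4: 'gFMZyi==' → invalid (bad trailing bits)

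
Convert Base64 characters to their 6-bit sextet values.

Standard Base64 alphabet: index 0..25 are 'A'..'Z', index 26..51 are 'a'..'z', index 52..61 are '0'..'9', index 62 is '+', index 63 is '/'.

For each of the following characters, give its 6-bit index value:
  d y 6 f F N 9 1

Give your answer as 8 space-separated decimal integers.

'd': a..z range, 26 + ord('d') − ord('a') = 29
'y': a..z range, 26 + ord('y') − ord('a') = 50
'6': 0..9 range, 52 + ord('6') − ord('0') = 58
'f': a..z range, 26 + ord('f') − ord('a') = 31
'F': A..Z range, ord('F') − ord('A') = 5
'N': A..Z range, ord('N') − ord('A') = 13
'9': 0..9 range, 52 + ord('9') − ord('0') = 61
'1': 0..9 range, 52 + ord('1') − ord('0') = 53

Answer: 29 50 58 31 5 13 61 53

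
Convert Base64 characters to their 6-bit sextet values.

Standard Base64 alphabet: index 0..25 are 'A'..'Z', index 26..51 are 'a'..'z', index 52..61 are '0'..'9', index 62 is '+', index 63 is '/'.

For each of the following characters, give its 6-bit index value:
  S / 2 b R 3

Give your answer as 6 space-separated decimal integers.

Answer: 18 63 54 27 17 55

Derivation:
'S': A..Z range, ord('S') − ord('A') = 18
'/': index 63
'2': 0..9 range, 52 + ord('2') − ord('0') = 54
'b': a..z range, 26 + ord('b') − ord('a') = 27
'R': A..Z range, ord('R') − ord('A') = 17
'3': 0..9 range, 52 + ord('3') − ord('0') = 55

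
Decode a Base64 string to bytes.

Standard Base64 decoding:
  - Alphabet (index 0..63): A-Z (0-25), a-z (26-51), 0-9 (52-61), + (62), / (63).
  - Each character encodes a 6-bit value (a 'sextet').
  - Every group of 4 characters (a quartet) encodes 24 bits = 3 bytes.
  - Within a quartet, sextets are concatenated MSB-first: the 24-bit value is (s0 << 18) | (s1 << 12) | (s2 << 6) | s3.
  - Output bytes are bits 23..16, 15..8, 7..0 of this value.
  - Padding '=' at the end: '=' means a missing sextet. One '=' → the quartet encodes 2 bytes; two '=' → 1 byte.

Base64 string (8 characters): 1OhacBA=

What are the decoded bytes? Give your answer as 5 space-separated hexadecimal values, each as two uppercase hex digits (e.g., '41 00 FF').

Answer: D4 E8 5A 70 10

Derivation:
After char 0 ('1'=53): chars_in_quartet=1 acc=0x35 bytes_emitted=0
After char 1 ('O'=14): chars_in_quartet=2 acc=0xD4E bytes_emitted=0
After char 2 ('h'=33): chars_in_quartet=3 acc=0x353A1 bytes_emitted=0
After char 3 ('a'=26): chars_in_quartet=4 acc=0xD4E85A -> emit D4 E8 5A, reset; bytes_emitted=3
After char 4 ('c'=28): chars_in_quartet=1 acc=0x1C bytes_emitted=3
After char 5 ('B'=1): chars_in_quartet=2 acc=0x701 bytes_emitted=3
After char 6 ('A'=0): chars_in_quartet=3 acc=0x1C040 bytes_emitted=3
Padding '=': partial quartet acc=0x1C040 -> emit 70 10; bytes_emitted=5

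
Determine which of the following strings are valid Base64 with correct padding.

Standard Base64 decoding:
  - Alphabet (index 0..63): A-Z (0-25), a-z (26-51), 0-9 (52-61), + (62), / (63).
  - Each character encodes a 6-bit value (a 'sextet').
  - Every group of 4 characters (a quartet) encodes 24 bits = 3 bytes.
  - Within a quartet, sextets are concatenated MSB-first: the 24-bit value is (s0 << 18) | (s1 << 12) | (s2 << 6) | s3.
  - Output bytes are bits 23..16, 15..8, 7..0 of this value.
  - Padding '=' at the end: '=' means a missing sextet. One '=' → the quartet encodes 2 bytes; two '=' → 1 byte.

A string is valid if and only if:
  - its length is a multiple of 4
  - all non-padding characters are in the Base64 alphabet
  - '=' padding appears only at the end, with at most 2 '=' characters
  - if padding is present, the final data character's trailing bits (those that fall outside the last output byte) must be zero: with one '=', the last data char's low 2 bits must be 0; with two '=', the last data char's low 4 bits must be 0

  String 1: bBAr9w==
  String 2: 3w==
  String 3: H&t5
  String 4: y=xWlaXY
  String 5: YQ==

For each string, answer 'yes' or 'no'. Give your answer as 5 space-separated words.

String 1: 'bBAr9w==' → valid
String 2: '3w==' → valid
String 3: 'H&t5' → invalid (bad char(s): ['&'])
String 4: 'y=xWlaXY' → invalid (bad char(s): ['=']; '=' in middle)
String 5: 'YQ==' → valid

Answer: yes yes no no yes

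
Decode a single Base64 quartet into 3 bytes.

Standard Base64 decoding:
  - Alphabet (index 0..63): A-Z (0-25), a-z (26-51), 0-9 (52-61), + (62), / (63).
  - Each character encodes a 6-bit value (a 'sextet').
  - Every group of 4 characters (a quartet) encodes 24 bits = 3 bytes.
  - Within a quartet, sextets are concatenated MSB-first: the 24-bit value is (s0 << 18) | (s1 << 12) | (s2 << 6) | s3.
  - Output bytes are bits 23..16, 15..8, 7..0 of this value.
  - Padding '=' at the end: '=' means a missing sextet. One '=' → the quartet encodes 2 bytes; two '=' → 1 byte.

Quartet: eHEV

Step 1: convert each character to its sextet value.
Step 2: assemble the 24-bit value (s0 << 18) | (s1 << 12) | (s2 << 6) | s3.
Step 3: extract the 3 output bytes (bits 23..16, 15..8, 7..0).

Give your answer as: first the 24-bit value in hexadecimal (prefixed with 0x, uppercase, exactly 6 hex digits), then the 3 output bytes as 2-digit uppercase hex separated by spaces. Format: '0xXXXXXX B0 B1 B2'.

Sextets: e=30, H=7, E=4, V=21
24-bit: (30<<18) | (7<<12) | (4<<6) | 21
      = 0x780000 | 0x007000 | 0x000100 | 0x000015
      = 0x787115
Bytes: (v>>16)&0xFF=78, (v>>8)&0xFF=71, v&0xFF=15

Answer: 0x787115 78 71 15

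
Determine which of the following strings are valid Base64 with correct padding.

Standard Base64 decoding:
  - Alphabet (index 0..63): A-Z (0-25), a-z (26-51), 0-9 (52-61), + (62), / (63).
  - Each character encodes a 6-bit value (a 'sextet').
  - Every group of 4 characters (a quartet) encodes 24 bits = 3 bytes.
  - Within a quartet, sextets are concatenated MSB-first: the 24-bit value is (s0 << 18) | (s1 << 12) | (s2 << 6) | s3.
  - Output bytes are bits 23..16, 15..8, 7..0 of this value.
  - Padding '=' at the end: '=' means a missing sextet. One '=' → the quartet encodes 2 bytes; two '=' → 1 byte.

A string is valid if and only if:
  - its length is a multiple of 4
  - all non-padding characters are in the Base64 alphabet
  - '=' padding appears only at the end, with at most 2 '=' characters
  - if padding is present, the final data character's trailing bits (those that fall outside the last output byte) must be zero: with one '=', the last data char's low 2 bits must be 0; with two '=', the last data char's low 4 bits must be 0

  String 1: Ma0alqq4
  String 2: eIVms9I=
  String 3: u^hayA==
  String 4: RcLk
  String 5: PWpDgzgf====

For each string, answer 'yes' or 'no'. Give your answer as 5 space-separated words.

Answer: yes yes no yes no

Derivation:
String 1: 'Ma0alqq4' → valid
String 2: 'eIVms9I=' → valid
String 3: 'u^hayA==' → invalid (bad char(s): ['^'])
String 4: 'RcLk' → valid
String 5: 'PWpDgzgf====' → invalid (4 pad chars (max 2))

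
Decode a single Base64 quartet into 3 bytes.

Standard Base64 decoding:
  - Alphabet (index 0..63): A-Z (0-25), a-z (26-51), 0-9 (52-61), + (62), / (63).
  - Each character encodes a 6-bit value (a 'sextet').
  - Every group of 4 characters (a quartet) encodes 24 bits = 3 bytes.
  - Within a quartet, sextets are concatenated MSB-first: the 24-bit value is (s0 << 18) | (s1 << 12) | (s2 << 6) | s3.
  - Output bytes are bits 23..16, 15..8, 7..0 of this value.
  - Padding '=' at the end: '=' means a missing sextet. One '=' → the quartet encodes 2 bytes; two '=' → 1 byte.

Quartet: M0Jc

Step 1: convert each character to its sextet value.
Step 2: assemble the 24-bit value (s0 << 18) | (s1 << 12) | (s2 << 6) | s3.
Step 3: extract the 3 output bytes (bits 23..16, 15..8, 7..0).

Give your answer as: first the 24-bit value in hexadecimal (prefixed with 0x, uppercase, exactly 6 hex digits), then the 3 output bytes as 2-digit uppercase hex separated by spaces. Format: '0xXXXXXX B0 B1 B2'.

Answer: 0x33425C 33 42 5C

Derivation:
Sextets: M=12, 0=52, J=9, c=28
24-bit: (12<<18) | (52<<12) | (9<<6) | 28
      = 0x300000 | 0x034000 | 0x000240 | 0x00001C
      = 0x33425C
Bytes: (v>>16)&0xFF=33, (v>>8)&0xFF=42, v&0xFF=5C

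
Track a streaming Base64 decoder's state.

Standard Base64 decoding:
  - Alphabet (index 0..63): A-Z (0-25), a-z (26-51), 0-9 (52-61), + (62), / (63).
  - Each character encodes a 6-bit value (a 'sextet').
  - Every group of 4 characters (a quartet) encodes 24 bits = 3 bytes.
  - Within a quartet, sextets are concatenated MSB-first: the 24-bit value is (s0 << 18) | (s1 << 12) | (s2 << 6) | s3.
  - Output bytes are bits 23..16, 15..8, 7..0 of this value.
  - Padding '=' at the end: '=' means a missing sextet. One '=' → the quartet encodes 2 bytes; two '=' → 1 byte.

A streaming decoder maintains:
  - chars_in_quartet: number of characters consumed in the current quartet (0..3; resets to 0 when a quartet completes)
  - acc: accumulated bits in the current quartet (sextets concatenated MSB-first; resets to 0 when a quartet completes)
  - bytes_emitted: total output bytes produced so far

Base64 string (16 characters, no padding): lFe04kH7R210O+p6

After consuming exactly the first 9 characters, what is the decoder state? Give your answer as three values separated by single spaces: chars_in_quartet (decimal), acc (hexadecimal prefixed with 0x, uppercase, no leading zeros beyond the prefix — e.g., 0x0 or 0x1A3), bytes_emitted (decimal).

Answer: 1 0x11 6

Derivation:
After char 0 ('l'=37): chars_in_quartet=1 acc=0x25 bytes_emitted=0
After char 1 ('F'=5): chars_in_quartet=2 acc=0x945 bytes_emitted=0
After char 2 ('e'=30): chars_in_quartet=3 acc=0x2515E bytes_emitted=0
After char 3 ('0'=52): chars_in_quartet=4 acc=0x9457B4 -> emit 94 57 B4, reset; bytes_emitted=3
After char 4 ('4'=56): chars_in_quartet=1 acc=0x38 bytes_emitted=3
After char 5 ('k'=36): chars_in_quartet=2 acc=0xE24 bytes_emitted=3
After char 6 ('H'=7): chars_in_quartet=3 acc=0x38907 bytes_emitted=3
After char 7 ('7'=59): chars_in_quartet=4 acc=0xE241FB -> emit E2 41 FB, reset; bytes_emitted=6
After char 8 ('R'=17): chars_in_quartet=1 acc=0x11 bytes_emitted=6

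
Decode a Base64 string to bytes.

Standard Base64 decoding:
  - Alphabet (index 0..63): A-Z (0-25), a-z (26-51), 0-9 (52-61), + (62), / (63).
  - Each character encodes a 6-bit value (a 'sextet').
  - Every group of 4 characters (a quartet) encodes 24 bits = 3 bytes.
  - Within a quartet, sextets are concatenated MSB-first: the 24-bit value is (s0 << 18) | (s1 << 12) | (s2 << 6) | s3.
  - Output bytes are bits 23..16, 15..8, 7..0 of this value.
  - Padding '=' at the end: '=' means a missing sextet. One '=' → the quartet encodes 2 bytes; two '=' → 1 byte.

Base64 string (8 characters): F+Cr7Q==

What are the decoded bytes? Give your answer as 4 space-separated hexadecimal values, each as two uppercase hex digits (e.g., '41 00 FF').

After char 0 ('F'=5): chars_in_quartet=1 acc=0x5 bytes_emitted=0
After char 1 ('+'=62): chars_in_quartet=2 acc=0x17E bytes_emitted=0
After char 2 ('C'=2): chars_in_quartet=3 acc=0x5F82 bytes_emitted=0
After char 3 ('r'=43): chars_in_quartet=4 acc=0x17E0AB -> emit 17 E0 AB, reset; bytes_emitted=3
After char 4 ('7'=59): chars_in_quartet=1 acc=0x3B bytes_emitted=3
After char 5 ('Q'=16): chars_in_quartet=2 acc=0xED0 bytes_emitted=3
Padding '==': partial quartet acc=0xED0 -> emit ED; bytes_emitted=4

Answer: 17 E0 AB ED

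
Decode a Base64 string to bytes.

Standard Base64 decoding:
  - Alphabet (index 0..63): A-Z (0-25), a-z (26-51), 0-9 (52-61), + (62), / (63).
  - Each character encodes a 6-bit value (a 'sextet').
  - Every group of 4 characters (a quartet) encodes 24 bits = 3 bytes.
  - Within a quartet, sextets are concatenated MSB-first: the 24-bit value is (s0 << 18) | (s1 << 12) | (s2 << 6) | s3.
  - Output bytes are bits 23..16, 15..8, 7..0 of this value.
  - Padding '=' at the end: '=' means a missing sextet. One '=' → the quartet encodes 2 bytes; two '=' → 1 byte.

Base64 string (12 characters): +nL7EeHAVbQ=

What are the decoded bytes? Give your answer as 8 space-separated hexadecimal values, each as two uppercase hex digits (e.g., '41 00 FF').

After char 0 ('+'=62): chars_in_quartet=1 acc=0x3E bytes_emitted=0
After char 1 ('n'=39): chars_in_quartet=2 acc=0xFA7 bytes_emitted=0
After char 2 ('L'=11): chars_in_quartet=3 acc=0x3E9CB bytes_emitted=0
After char 3 ('7'=59): chars_in_quartet=4 acc=0xFA72FB -> emit FA 72 FB, reset; bytes_emitted=3
After char 4 ('E'=4): chars_in_quartet=1 acc=0x4 bytes_emitted=3
After char 5 ('e'=30): chars_in_quartet=2 acc=0x11E bytes_emitted=3
After char 6 ('H'=7): chars_in_quartet=3 acc=0x4787 bytes_emitted=3
After char 7 ('A'=0): chars_in_quartet=4 acc=0x11E1C0 -> emit 11 E1 C0, reset; bytes_emitted=6
After char 8 ('V'=21): chars_in_quartet=1 acc=0x15 bytes_emitted=6
After char 9 ('b'=27): chars_in_quartet=2 acc=0x55B bytes_emitted=6
After char 10 ('Q'=16): chars_in_quartet=3 acc=0x156D0 bytes_emitted=6
Padding '=': partial quartet acc=0x156D0 -> emit 55 B4; bytes_emitted=8

Answer: FA 72 FB 11 E1 C0 55 B4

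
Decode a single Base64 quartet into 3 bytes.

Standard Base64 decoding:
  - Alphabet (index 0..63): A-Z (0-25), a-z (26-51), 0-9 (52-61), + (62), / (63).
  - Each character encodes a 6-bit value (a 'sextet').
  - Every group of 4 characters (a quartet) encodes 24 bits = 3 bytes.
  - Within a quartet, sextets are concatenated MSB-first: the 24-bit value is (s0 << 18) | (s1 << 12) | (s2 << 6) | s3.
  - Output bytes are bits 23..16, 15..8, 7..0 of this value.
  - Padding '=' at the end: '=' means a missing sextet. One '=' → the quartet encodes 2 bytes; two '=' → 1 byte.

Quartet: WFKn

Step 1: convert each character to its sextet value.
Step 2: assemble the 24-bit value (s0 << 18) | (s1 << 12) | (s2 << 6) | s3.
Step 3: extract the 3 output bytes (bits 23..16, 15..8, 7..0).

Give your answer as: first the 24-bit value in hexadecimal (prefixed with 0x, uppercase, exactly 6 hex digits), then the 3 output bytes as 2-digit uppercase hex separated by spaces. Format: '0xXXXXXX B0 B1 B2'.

Answer: 0x5852A7 58 52 A7

Derivation:
Sextets: W=22, F=5, K=10, n=39
24-bit: (22<<18) | (5<<12) | (10<<6) | 39
      = 0x580000 | 0x005000 | 0x000280 | 0x000027
      = 0x5852A7
Bytes: (v>>16)&0xFF=58, (v>>8)&0xFF=52, v&0xFF=A7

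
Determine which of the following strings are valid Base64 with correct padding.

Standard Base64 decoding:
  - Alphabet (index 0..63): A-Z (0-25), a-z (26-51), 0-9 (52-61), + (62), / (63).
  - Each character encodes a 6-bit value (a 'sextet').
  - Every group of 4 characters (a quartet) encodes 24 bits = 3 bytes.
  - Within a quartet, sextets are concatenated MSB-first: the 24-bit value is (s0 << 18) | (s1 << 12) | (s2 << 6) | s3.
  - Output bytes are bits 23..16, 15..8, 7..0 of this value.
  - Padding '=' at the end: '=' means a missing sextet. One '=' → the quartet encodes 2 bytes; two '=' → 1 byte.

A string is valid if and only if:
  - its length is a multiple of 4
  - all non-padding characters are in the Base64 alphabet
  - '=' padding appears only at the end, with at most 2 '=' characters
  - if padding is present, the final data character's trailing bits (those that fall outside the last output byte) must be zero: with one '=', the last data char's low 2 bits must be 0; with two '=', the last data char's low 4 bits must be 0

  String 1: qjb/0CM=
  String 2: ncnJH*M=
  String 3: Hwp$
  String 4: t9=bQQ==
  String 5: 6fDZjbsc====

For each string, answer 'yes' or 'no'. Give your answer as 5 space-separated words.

String 1: 'qjb/0CM=' → valid
String 2: 'ncnJH*M=' → invalid (bad char(s): ['*'])
String 3: 'Hwp$' → invalid (bad char(s): ['$'])
String 4: 't9=bQQ==' → invalid (bad char(s): ['=']; '=' in middle)
String 5: '6fDZjbsc====' → invalid (4 pad chars (max 2))

Answer: yes no no no no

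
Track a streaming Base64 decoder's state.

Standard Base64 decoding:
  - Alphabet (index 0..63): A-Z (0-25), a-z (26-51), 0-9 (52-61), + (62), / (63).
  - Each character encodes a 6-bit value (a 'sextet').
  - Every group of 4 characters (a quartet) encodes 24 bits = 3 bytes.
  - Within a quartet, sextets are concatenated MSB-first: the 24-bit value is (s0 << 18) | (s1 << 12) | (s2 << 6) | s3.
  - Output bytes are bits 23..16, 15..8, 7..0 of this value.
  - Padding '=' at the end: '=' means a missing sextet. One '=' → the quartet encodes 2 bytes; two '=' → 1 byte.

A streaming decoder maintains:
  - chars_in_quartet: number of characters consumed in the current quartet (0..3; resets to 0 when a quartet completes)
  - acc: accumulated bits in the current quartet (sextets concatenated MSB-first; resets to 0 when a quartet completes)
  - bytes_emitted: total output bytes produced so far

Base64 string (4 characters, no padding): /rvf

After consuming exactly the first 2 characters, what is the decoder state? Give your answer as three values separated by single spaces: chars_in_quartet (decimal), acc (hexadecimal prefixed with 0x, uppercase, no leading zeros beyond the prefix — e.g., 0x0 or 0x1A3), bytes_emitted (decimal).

After char 0 ('/'=63): chars_in_quartet=1 acc=0x3F bytes_emitted=0
After char 1 ('r'=43): chars_in_quartet=2 acc=0xFEB bytes_emitted=0

Answer: 2 0xFEB 0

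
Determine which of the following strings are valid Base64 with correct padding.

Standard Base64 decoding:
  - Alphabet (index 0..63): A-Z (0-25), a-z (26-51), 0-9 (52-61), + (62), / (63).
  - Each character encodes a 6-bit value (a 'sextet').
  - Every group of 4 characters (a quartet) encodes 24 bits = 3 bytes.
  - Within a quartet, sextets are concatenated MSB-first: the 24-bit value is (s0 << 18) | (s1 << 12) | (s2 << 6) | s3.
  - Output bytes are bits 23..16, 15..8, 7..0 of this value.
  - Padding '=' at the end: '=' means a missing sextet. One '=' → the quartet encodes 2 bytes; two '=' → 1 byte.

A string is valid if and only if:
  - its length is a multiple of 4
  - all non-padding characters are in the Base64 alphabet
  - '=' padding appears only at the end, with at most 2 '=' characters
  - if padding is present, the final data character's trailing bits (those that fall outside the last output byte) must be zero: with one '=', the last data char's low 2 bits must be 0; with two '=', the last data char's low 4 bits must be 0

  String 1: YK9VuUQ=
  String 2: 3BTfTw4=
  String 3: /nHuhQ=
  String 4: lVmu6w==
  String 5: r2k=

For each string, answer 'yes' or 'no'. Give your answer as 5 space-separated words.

String 1: 'YK9VuUQ=' → valid
String 2: '3BTfTw4=' → valid
String 3: '/nHuhQ=' → invalid (len=7 not mult of 4)
String 4: 'lVmu6w==' → valid
String 5: 'r2k=' → valid

Answer: yes yes no yes yes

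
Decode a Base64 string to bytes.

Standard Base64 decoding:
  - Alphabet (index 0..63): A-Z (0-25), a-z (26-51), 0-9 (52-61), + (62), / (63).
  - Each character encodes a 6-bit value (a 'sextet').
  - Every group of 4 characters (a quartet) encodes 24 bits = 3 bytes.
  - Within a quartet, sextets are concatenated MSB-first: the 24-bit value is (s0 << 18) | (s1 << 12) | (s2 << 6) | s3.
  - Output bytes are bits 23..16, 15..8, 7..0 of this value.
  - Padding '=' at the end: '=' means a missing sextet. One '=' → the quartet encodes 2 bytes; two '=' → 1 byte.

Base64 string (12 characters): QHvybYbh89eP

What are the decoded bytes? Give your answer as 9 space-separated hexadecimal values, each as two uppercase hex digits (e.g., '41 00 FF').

After char 0 ('Q'=16): chars_in_quartet=1 acc=0x10 bytes_emitted=0
After char 1 ('H'=7): chars_in_quartet=2 acc=0x407 bytes_emitted=0
After char 2 ('v'=47): chars_in_quartet=3 acc=0x101EF bytes_emitted=0
After char 3 ('y'=50): chars_in_quartet=4 acc=0x407BF2 -> emit 40 7B F2, reset; bytes_emitted=3
After char 4 ('b'=27): chars_in_quartet=1 acc=0x1B bytes_emitted=3
After char 5 ('Y'=24): chars_in_quartet=2 acc=0x6D8 bytes_emitted=3
After char 6 ('b'=27): chars_in_quartet=3 acc=0x1B61B bytes_emitted=3
After char 7 ('h'=33): chars_in_quartet=4 acc=0x6D86E1 -> emit 6D 86 E1, reset; bytes_emitted=6
After char 8 ('8'=60): chars_in_quartet=1 acc=0x3C bytes_emitted=6
After char 9 ('9'=61): chars_in_quartet=2 acc=0xF3D bytes_emitted=6
After char 10 ('e'=30): chars_in_quartet=3 acc=0x3CF5E bytes_emitted=6
After char 11 ('P'=15): chars_in_quartet=4 acc=0xF3D78F -> emit F3 D7 8F, reset; bytes_emitted=9

Answer: 40 7B F2 6D 86 E1 F3 D7 8F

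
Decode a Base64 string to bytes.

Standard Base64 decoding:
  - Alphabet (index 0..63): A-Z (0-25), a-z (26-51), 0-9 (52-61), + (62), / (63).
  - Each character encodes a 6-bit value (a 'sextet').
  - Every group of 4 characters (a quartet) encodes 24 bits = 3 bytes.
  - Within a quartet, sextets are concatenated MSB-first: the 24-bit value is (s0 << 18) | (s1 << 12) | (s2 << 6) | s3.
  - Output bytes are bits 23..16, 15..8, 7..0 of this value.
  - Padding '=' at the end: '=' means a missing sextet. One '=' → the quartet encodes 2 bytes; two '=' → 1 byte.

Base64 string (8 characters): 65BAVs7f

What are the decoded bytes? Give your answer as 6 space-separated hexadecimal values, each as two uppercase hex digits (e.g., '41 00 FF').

Answer: EB 90 40 56 CE DF

Derivation:
After char 0 ('6'=58): chars_in_quartet=1 acc=0x3A bytes_emitted=0
After char 1 ('5'=57): chars_in_quartet=2 acc=0xEB9 bytes_emitted=0
After char 2 ('B'=1): chars_in_quartet=3 acc=0x3AE41 bytes_emitted=0
After char 3 ('A'=0): chars_in_quartet=4 acc=0xEB9040 -> emit EB 90 40, reset; bytes_emitted=3
After char 4 ('V'=21): chars_in_quartet=1 acc=0x15 bytes_emitted=3
After char 5 ('s'=44): chars_in_quartet=2 acc=0x56C bytes_emitted=3
After char 6 ('7'=59): chars_in_quartet=3 acc=0x15B3B bytes_emitted=3
After char 7 ('f'=31): chars_in_quartet=4 acc=0x56CEDF -> emit 56 CE DF, reset; bytes_emitted=6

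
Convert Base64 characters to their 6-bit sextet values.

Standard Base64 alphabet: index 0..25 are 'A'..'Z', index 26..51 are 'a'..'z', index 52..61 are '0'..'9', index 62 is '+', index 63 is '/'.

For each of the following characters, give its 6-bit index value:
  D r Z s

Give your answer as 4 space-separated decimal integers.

'D': A..Z range, ord('D') − ord('A') = 3
'r': a..z range, 26 + ord('r') − ord('a') = 43
'Z': A..Z range, ord('Z') − ord('A') = 25
's': a..z range, 26 + ord('s') − ord('a') = 44

Answer: 3 43 25 44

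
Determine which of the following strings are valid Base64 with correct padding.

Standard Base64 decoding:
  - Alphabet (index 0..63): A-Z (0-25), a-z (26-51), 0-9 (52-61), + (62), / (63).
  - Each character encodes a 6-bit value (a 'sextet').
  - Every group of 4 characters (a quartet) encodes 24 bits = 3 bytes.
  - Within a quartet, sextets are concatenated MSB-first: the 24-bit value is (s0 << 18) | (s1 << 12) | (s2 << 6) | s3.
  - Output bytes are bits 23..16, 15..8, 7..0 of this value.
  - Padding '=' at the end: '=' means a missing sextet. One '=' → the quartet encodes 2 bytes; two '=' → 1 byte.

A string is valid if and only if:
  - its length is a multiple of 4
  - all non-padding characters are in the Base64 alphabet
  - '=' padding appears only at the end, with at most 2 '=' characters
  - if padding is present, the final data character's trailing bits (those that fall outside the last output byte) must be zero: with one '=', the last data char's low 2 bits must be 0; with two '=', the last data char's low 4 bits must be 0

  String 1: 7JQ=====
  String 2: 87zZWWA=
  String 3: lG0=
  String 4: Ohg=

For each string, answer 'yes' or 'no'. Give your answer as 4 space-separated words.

String 1: '7JQ=====' → invalid (5 pad chars (max 2))
String 2: '87zZWWA=' → valid
String 3: 'lG0=' → valid
String 4: 'Ohg=' → valid

Answer: no yes yes yes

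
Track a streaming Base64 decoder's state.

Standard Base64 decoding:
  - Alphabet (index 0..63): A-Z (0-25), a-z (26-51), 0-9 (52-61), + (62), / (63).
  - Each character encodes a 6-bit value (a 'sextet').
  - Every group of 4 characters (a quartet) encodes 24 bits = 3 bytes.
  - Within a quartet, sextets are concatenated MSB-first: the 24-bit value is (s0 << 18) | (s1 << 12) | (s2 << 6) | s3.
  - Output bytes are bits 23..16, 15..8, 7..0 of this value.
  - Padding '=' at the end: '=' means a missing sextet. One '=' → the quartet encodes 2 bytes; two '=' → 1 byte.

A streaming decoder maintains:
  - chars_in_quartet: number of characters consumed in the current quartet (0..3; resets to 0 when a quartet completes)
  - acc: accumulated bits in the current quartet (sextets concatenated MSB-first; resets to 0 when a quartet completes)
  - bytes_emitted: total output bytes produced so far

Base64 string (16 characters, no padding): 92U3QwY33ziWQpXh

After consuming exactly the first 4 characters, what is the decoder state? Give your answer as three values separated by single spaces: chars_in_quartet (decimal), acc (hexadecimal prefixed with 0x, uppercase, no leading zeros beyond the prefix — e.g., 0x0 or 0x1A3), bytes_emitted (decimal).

Answer: 0 0x0 3

Derivation:
After char 0 ('9'=61): chars_in_quartet=1 acc=0x3D bytes_emitted=0
After char 1 ('2'=54): chars_in_quartet=2 acc=0xF76 bytes_emitted=0
After char 2 ('U'=20): chars_in_quartet=3 acc=0x3DD94 bytes_emitted=0
After char 3 ('3'=55): chars_in_quartet=4 acc=0xF76537 -> emit F7 65 37, reset; bytes_emitted=3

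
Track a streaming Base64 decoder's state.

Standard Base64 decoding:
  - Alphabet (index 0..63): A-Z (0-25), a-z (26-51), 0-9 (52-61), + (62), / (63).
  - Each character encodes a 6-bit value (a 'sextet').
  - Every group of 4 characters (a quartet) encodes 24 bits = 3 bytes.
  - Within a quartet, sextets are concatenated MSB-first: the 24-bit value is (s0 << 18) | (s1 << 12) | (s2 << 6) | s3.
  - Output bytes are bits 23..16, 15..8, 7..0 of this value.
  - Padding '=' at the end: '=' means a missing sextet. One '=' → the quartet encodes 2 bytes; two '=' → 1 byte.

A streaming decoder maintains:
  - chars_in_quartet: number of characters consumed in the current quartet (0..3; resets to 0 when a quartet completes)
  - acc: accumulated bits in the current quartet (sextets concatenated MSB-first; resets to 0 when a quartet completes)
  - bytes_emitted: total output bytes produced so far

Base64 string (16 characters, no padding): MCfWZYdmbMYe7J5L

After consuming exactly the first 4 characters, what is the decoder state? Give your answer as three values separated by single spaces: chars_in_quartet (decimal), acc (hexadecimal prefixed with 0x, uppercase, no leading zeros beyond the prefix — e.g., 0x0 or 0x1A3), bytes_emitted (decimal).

Answer: 0 0x0 3

Derivation:
After char 0 ('M'=12): chars_in_quartet=1 acc=0xC bytes_emitted=0
After char 1 ('C'=2): chars_in_quartet=2 acc=0x302 bytes_emitted=0
After char 2 ('f'=31): chars_in_quartet=3 acc=0xC09F bytes_emitted=0
After char 3 ('W'=22): chars_in_quartet=4 acc=0x3027D6 -> emit 30 27 D6, reset; bytes_emitted=3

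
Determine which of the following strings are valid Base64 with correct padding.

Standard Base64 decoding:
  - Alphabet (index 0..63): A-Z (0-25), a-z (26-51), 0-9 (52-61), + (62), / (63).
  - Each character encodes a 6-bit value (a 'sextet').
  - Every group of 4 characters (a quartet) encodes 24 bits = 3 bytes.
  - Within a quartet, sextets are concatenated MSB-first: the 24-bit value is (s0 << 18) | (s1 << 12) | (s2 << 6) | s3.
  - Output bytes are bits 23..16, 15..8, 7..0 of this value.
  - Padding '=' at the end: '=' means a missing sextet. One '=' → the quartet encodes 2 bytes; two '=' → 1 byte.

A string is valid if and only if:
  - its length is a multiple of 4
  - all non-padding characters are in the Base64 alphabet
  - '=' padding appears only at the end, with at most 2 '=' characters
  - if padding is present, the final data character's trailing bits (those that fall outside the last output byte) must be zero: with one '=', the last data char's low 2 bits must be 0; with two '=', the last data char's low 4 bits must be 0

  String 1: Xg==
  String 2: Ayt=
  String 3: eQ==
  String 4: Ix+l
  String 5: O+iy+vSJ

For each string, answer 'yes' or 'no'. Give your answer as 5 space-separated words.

String 1: 'Xg==' → valid
String 2: 'Ayt=' → invalid (bad trailing bits)
String 3: 'eQ==' → valid
String 4: 'Ix+l' → valid
String 5: 'O+iy+vSJ' → valid

Answer: yes no yes yes yes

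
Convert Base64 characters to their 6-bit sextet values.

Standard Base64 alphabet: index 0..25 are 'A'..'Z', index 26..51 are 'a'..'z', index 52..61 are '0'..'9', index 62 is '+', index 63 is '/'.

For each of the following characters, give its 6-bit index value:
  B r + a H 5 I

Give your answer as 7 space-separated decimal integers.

Answer: 1 43 62 26 7 57 8

Derivation:
'B': A..Z range, ord('B') − ord('A') = 1
'r': a..z range, 26 + ord('r') − ord('a') = 43
'+': index 62
'a': a..z range, 26 + ord('a') − ord('a') = 26
'H': A..Z range, ord('H') − ord('A') = 7
'5': 0..9 range, 52 + ord('5') − ord('0') = 57
'I': A..Z range, ord('I') − ord('A') = 8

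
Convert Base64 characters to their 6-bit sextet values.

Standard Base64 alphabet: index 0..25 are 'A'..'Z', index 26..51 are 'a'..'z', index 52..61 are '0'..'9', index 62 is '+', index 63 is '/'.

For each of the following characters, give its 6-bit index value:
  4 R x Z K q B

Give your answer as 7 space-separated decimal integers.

'4': 0..9 range, 52 + ord('4') − ord('0') = 56
'R': A..Z range, ord('R') − ord('A') = 17
'x': a..z range, 26 + ord('x') − ord('a') = 49
'Z': A..Z range, ord('Z') − ord('A') = 25
'K': A..Z range, ord('K') − ord('A') = 10
'q': a..z range, 26 + ord('q') − ord('a') = 42
'B': A..Z range, ord('B') − ord('A') = 1

Answer: 56 17 49 25 10 42 1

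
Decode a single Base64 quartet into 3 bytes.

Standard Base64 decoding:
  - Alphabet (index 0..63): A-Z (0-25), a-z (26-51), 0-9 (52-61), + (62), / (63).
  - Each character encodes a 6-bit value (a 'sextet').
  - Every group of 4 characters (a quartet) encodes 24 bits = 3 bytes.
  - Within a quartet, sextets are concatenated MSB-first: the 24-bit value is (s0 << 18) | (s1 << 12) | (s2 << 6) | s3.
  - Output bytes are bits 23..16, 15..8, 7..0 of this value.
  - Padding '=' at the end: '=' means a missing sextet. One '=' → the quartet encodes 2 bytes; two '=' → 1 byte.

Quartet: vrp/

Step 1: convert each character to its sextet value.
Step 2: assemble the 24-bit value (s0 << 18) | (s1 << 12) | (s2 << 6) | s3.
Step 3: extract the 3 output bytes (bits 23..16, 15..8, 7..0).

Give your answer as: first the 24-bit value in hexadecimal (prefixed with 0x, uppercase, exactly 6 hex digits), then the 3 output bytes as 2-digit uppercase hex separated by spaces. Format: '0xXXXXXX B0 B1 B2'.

Sextets: v=47, r=43, p=41, /=63
24-bit: (47<<18) | (43<<12) | (41<<6) | 63
      = 0xBC0000 | 0x02B000 | 0x000A40 | 0x00003F
      = 0xBEBA7F
Bytes: (v>>16)&0xFF=BE, (v>>8)&0xFF=BA, v&0xFF=7F

Answer: 0xBEBA7F BE BA 7F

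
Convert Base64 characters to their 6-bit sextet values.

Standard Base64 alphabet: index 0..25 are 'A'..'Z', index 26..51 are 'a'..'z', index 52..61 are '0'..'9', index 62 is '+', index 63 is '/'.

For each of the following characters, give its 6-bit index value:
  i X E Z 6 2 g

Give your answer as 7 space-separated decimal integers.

'i': a..z range, 26 + ord('i') − ord('a') = 34
'X': A..Z range, ord('X') − ord('A') = 23
'E': A..Z range, ord('E') − ord('A') = 4
'Z': A..Z range, ord('Z') − ord('A') = 25
'6': 0..9 range, 52 + ord('6') − ord('0') = 58
'2': 0..9 range, 52 + ord('2') − ord('0') = 54
'g': a..z range, 26 + ord('g') − ord('a') = 32

Answer: 34 23 4 25 58 54 32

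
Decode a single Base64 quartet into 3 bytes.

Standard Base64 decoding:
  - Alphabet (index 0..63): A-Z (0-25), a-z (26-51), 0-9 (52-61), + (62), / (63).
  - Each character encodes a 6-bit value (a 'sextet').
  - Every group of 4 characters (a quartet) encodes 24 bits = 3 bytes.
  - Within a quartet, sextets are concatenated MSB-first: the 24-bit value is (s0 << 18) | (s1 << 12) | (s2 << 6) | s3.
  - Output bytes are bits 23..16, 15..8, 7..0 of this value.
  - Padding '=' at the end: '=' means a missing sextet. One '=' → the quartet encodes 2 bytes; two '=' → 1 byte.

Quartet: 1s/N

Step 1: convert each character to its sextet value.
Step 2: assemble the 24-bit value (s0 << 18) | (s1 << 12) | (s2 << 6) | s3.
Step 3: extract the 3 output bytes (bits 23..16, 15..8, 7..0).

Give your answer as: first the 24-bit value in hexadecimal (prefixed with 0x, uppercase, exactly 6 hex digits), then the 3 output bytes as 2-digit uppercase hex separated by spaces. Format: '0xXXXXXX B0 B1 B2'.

Sextets: 1=53, s=44, /=63, N=13
24-bit: (53<<18) | (44<<12) | (63<<6) | 13
      = 0xD40000 | 0x02C000 | 0x000FC0 | 0x00000D
      = 0xD6CFCD
Bytes: (v>>16)&0xFF=D6, (v>>8)&0xFF=CF, v&0xFF=CD

Answer: 0xD6CFCD D6 CF CD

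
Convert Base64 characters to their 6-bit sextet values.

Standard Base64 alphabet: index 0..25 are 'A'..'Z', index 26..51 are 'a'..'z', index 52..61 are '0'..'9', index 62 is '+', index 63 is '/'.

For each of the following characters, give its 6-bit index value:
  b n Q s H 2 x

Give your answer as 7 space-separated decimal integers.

Answer: 27 39 16 44 7 54 49

Derivation:
'b': a..z range, 26 + ord('b') − ord('a') = 27
'n': a..z range, 26 + ord('n') − ord('a') = 39
'Q': A..Z range, ord('Q') − ord('A') = 16
's': a..z range, 26 + ord('s') − ord('a') = 44
'H': A..Z range, ord('H') − ord('A') = 7
'2': 0..9 range, 52 + ord('2') − ord('0') = 54
'x': a..z range, 26 + ord('x') − ord('a') = 49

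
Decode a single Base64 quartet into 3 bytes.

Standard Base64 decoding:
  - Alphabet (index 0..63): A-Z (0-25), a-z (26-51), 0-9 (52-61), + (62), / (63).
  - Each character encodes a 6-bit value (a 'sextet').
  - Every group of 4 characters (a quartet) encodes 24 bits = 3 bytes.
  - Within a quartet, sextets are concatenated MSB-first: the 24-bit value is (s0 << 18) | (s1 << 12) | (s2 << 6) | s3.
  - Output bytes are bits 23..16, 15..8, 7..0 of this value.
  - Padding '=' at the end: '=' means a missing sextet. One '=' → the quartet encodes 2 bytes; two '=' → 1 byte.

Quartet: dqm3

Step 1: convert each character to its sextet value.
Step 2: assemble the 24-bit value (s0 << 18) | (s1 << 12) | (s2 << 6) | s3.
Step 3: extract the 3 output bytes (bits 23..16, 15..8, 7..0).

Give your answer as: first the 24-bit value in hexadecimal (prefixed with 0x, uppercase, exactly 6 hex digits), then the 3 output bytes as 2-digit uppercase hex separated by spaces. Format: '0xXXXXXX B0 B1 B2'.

Sextets: d=29, q=42, m=38, 3=55
24-bit: (29<<18) | (42<<12) | (38<<6) | 55
      = 0x740000 | 0x02A000 | 0x000980 | 0x000037
      = 0x76A9B7
Bytes: (v>>16)&0xFF=76, (v>>8)&0xFF=A9, v&0xFF=B7

Answer: 0x76A9B7 76 A9 B7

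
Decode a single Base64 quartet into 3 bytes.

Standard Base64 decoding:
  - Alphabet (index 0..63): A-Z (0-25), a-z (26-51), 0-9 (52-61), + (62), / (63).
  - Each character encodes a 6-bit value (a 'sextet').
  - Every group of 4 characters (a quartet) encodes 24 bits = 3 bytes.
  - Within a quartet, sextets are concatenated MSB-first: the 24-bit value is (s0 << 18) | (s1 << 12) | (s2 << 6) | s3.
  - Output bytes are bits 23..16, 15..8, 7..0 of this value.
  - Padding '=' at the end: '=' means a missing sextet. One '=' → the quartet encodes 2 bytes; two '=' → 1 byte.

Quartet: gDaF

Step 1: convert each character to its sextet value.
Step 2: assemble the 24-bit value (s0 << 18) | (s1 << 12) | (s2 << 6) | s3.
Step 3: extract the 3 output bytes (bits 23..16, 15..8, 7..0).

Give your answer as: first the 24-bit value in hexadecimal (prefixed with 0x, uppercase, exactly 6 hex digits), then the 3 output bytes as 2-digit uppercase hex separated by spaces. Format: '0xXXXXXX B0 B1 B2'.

Answer: 0x803685 80 36 85

Derivation:
Sextets: g=32, D=3, a=26, F=5
24-bit: (32<<18) | (3<<12) | (26<<6) | 5
      = 0x800000 | 0x003000 | 0x000680 | 0x000005
      = 0x803685
Bytes: (v>>16)&0xFF=80, (v>>8)&0xFF=36, v&0xFF=85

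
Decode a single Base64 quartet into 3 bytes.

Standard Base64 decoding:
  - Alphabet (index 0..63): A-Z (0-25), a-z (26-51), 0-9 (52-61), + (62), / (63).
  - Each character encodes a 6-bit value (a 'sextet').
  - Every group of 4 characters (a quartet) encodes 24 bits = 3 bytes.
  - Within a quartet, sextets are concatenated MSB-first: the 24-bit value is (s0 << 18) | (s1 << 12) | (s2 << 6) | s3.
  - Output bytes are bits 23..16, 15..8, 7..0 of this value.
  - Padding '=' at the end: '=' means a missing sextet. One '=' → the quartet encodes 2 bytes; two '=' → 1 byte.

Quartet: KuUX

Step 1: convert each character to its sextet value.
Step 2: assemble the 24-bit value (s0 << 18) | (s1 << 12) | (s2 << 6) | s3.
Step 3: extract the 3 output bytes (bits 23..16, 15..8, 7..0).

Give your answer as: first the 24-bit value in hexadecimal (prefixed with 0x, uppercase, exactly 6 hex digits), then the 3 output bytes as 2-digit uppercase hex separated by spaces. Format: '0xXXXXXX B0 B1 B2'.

Answer: 0x2AE517 2A E5 17

Derivation:
Sextets: K=10, u=46, U=20, X=23
24-bit: (10<<18) | (46<<12) | (20<<6) | 23
      = 0x280000 | 0x02E000 | 0x000500 | 0x000017
      = 0x2AE517
Bytes: (v>>16)&0xFF=2A, (v>>8)&0xFF=E5, v&0xFF=17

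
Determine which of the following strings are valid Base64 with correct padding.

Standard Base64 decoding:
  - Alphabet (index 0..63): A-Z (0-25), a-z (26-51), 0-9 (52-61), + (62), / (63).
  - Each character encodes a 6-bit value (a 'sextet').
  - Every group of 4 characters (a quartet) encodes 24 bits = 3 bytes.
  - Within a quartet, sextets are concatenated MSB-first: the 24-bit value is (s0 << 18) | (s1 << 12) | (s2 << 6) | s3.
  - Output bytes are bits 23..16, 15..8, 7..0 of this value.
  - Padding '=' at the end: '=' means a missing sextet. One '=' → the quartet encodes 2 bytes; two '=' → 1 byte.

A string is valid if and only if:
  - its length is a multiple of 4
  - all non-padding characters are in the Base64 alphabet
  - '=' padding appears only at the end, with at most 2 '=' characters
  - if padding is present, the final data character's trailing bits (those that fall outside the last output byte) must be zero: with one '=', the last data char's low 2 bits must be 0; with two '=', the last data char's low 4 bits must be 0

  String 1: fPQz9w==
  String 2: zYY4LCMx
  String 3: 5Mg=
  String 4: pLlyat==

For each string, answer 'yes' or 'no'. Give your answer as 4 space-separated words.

String 1: 'fPQz9w==' → valid
String 2: 'zYY4LCMx' → valid
String 3: '5Mg=' → valid
String 4: 'pLlyat==' → invalid (bad trailing bits)

Answer: yes yes yes no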